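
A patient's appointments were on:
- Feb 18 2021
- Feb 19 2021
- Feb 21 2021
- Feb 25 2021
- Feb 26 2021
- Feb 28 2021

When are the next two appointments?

Mar 4 2021, Mar 5 2021

Every event lands on a Thursday or Friday or Sunday (gaps cycle 1, 2, 4, 1, 2).
So the schedule is: every Thursday, Friday and Sunday.
The following Thursday is Mar 4 2021.
Next Friday: Mar 5 2021.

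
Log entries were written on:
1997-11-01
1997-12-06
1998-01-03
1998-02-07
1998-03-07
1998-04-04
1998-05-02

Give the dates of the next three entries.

All dates are Saturdays, 35, 28, 35, 28, 28, 28 days apart.
Specifically, the 1st Saturday of each month.
June 1998 — 1st Saturday is 1998-06-06.
1st Saturday of July 1998: 1998-07-04.
August 1998 — 1st Saturday is 1998-08-01.

1998-06-06, 1998-07-04, 1998-08-01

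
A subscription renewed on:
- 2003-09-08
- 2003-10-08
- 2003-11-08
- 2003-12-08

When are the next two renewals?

2004-01-08, 2004-02-08

The day-of-month is always 8 (30, 31, 30 days between events).
So this recurs on the 8th of each month.
Next: January 2004 → 2004-01-08.
Next: February 2004 → 2004-02-08.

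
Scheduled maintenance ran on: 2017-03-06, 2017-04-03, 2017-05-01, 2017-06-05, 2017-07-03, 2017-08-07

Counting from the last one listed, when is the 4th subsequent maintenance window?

These are Mondays at 28- or 35-day spacing (28, 28, 35, 28, 35).
The pattern: 1st Monday of the month.
September 2017 — 1st Monday is 2017-09-04.
October 2017 — 1st Monday is 2017-10-02.
1st Monday of November 2017: 2017-11-06.
December 2017 — 1st Monday is 2017-12-04.

2017-12-04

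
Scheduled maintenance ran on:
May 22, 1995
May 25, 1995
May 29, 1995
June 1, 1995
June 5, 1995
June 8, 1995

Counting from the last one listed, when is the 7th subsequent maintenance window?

July 3, 1995

The gap pattern 3, 4, 3, 4, 3 repeats every 2 events.
These are the Mondays and Thursdays of each week.
Next Monday: June 12, 1995.
The following Thursday is June 15, 1995.
Next Monday: June 19, 1995.
Next Thursday: June 22, 1995.
Next Monday: June 26, 1995.
Next Thursday: June 29, 1995.
Next Monday: July 3, 1995.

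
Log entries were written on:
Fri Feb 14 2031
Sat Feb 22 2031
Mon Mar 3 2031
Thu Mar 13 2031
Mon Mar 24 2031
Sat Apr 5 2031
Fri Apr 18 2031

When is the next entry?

Intervals are 8, 9, 10, 11, 12, 13 days — an arithmetic progression with common difference 1.
Next gap: 14 days. Fri Apr 18 2031 + 14 days = Fri May 2 2031.

Fri May 2 2031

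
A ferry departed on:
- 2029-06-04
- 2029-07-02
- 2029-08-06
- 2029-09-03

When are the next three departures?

2029-10-01, 2029-11-05, 2029-12-03

All dates are Mondays, 28, 35, 28 days apart.
Specifically, the 1st Monday of each month.
October 2029 — 1st Monday is 2029-10-01.
1st Monday of November 2029: 2029-11-05.
December 2029 — 1st Monday is 2029-12-03.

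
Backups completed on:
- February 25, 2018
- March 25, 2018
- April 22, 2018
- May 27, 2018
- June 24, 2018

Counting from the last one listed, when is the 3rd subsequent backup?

Gaps: 28, 28, 35, 28 days — a mix of 28 and 35. Every date is a Sunday.
Each is the 4th Sunday of its month.
4th Sunday of July 2018: July 22, 2018.
4th Sunday of August 2018: August 26, 2018.
September 2018 — 4th Sunday is September 23, 2018.

September 23, 2018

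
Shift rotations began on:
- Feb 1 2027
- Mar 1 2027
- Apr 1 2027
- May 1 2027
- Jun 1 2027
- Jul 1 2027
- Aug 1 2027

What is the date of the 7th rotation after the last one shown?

Mar 1 2028

Gaps: 28, 31, 30, 31, 30, 31 days — not constant. Every event is on the 1st of the month.
Pattern: the 1st of each month.
September 2027: Sep 1 2027.
Next: October 2027 → Oct 1 2027.
November 2027: Nov 1 2027.
December 2027: Dec 1 2027.
January 2028: Jan 1 2028.
February 2028: Feb 1 2028.
Next: March 2028 → Mar 1 2028.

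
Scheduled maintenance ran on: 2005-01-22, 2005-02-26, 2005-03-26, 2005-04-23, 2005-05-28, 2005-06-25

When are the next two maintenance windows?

2005-07-23, 2005-08-27

Gaps: 35, 28, 28, 35, 28 days — a mix of 28 and 35. Every date is a Saturday.
Each is the 4th Saturday of its month.
July 2005 — 4th Saturday is 2005-07-23.
August 2005 — 4th Saturday is 2005-08-27.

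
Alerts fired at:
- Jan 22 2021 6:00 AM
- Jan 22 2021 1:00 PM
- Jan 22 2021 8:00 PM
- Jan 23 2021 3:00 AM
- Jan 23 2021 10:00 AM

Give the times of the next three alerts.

Spacing: 7, 7, 7, 7 h — constant 7 h.
Jan 23 2021 10:00 AM + 7 h = Jan 23 2021 5:00 PM.
Jan 23 2021 5:00 PM + 7 h = Jan 24 2021 12:00 AM.
Jan 24 2021 12:00 AM + 7 h = Jan 24 2021 7:00 AM.

Jan 23 2021 5:00 PM, Jan 24 2021 12:00 AM, Jan 24 2021 7:00 AM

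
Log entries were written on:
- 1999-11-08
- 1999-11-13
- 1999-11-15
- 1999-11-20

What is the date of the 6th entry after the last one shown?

1999-12-11

The gap pattern 5, 2, 5 repeats every 2 events.
These are the Mondays and Saturdays of each week.
Next Monday: 1999-11-22.
Next Saturday: 1999-11-27.
Next Monday: 1999-11-29.
Next Saturday: 1999-12-04.
The following Monday is 1999-12-06.
Next Saturday: 1999-12-11.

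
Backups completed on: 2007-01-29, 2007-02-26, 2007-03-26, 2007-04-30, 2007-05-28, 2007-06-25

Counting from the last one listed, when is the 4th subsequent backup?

These are Mondays with 28, 28, 35, 28, 28-day gaps.
Each is the final Monday of its month — 2007-01-29 is past the 28th, so '4th Monday' doesn't fit.
July 2007 ends with Monday 2007-07-30.
August 2007 ends with Monday 2007-08-27.
September 2007 ends with Monday 2007-09-24.
Last Monday of October 2007: 2007-10-29.

2007-10-29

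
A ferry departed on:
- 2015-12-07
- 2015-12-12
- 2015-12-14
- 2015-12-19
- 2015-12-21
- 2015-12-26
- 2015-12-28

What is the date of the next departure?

Every event lands on a Monday or Saturday (gaps cycle 5, 2, 5, 2, 5, 2).
So the schedule is: every Monday and Saturday.
Next Saturday: 2016-01-02.

2016-01-02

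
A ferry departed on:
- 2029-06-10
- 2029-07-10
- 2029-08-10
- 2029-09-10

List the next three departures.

Each date is the 10th; the gaps (30, 31, 31) track the month lengths.
The rule is the 10th of each month.
October 2029: 2029-10-10.
Next: November 2029 → 2029-11-10.
Next: December 2029 → 2029-12-10.

2029-10-10, 2029-11-10, 2029-12-10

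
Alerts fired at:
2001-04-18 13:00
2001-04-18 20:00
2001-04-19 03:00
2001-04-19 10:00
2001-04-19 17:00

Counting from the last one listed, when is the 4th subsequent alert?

2001-04-20 21:00

The interval is a steady 7 hours (7, 7, 7, 7).
2001-04-19 17:00 + 7 h = 2001-04-20 00:00.
2001-04-20 00:00 + 7 h = 2001-04-20 07:00.
2001-04-20 07:00 + 7 h = 2001-04-20 14:00.
2001-04-20 14:00 + 7 h = 2001-04-20 21:00.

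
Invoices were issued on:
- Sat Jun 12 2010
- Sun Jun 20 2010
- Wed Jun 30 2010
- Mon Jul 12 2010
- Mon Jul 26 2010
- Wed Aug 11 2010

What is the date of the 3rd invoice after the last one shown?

Sun Oct 10 2010

The spacing grows by 2 each time: 8, 10, 12, 14, 16 days.
Next gap: 18 days. Wed Aug 11 2010 + 18 days = Sun Aug 29 2010.
Next gap: 20 days. Sun Aug 29 2010 + 20 days = Sat Sep 18 2010.
Next gap: 22 days. Sat Sep 18 2010 + 22 days = Sun Oct 10 2010.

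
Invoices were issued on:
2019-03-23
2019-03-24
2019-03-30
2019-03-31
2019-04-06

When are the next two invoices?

2019-04-07, 2019-04-13

Gaps: 1, 6, 1, 6 days — not constant, but cyclic with period 2.
The events fall on every Saturday and Sunday.
Next Sunday: 2019-04-07.
The following Saturday is 2019-04-13.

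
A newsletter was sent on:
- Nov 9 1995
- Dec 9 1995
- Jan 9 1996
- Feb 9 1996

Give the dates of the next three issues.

The day-of-month is always 9 (30, 31, 31 days between events).
So this recurs on the 9th of each month.
March 1996: Mar 9 1996.
April 1996: Apr 9 1996.
Next: May 1996 → May 9 1996.

Mar 9 1996, Apr 9 1996, May 9 1996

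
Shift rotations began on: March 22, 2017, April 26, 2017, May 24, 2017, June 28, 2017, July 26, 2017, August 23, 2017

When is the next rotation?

September 27, 2017

These are Wednesdays at 28- or 35-day spacing (35, 28, 35, 28, 28).
The pattern: 4th Wednesday of the month.
September 2017 — 4th Wednesday is September 27, 2017.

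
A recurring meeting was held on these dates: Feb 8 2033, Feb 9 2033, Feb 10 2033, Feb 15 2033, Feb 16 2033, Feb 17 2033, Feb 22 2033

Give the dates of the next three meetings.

Gaps: 1, 1, 5, 1, 1, 5 days — not constant, but cyclic with period 3.
The events fall on every Tuesday, Wednesday and Thursday.
Next Wednesday: Feb 23 2033.
The following Thursday is Feb 24 2033.
Next Tuesday: Mar 1 2033.

Feb 23 2033, Feb 24 2033, Mar 1 2033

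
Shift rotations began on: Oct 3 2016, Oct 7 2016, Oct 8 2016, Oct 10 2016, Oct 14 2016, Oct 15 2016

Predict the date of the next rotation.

Oct 17 2016

The gap pattern 4, 1, 2, 4, 1 repeats every 3 events.
These are the Mondays, Fridays and Saturdays of each week.
The following Monday is Oct 17 2016.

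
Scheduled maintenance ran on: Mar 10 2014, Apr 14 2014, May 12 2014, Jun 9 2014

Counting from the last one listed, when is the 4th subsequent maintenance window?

All dates are Mondays, 35, 28, 28 days apart.
Specifically, the 2nd Monday of each month.
2nd Monday of July 2014: Jul 14 2014.
2nd Monday of August 2014: Aug 11 2014.
September 2014 — 2nd Monday is Sep 8 2014.
October 2014 — 2nd Monday is Oct 13 2014.

Oct 13 2014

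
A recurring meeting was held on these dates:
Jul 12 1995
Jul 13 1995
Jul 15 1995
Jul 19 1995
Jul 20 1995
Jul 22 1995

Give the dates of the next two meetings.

Gaps: 1, 2, 4, 1, 2 days — not constant, but cyclic with period 3.
The events fall on every Wednesday, Thursday and Saturday.
Next Wednesday: Jul 26 1995.
The following Thursday is Jul 27 1995.

Jul 26 1995, Jul 27 1995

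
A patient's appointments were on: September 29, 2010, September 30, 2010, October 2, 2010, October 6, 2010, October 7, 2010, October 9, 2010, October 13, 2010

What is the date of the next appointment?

October 14, 2010

The gap pattern 1, 2, 4, 1, 2, 4 repeats every 3 events.
These are the Wednesdays, Thursdays and Saturdays of each week.
The following Thursday is October 14, 2010.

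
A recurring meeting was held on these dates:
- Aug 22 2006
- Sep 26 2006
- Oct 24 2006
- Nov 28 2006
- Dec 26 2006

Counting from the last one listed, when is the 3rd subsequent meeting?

Mar 27 2007

All dates are Tuesdays, 35, 28, 35, 28 days apart.
Specifically, the 4th Tuesday of each month.
January 2007 — 4th Tuesday is Jan 23 2007.
4th Tuesday of February 2007: Feb 27 2007.
March 2007 — 4th Tuesday is Mar 27 2007.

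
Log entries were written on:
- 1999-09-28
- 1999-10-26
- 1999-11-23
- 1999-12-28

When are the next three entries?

2000-01-25, 2000-02-22, 2000-03-28

These are Tuesdays at 28- or 35-day spacing (28, 28, 35).
The pattern: 4th Tuesday of the month.
4th Tuesday of January 2000: 2000-01-25.
4th Tuesday of February 2000: 2000-02-22.
March 2000 — 4th Tuesday is 2000-03-28.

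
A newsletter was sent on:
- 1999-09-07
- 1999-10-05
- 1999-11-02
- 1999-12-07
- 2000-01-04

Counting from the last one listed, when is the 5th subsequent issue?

2000-06-06

Gaps: 28, 28, 35, 28 days — a mix of 28 and 35. Every date is a Tuesday.
Each is the 1st Tuesday of its month.
1st Tuesday of February 2000: 2000-02-01.
1st Tuesday of March 2000: 2000-03-07.
April 2000 — 1st Tuesday is 2000-04-04.
1st Tuesday of May 2000: 2000-05-02.
1st Tuesday of June 2000: 2000-06-06.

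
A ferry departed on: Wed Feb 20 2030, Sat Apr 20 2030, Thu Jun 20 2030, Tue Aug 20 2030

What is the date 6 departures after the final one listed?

Each date is the 20th; the gaps (59, 61, 61) track the month lengths.
The rule is the 20th of every 2 months.
Next: October 2030 → Sun Oct 20 2030.
December 2030: Fri Dec 20 2030.
February 2031: Thu Feb 20 2031.
April 2031: Sun Apr 20 2031.
June 2031: Fri Jun 20 2031.
Next: August 2031 → Wed Aug 20 2031.

Wed Aug 20 2031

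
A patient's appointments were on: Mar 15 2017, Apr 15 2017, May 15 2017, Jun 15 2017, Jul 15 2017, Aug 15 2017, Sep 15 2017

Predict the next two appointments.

Oct 15 2017, Nov 15 2017

Gaps: 31, 30, 31, 30, 31, 31 days — not constant. Every event is on the 15th of the month.
Pattern: the 15th of each month.
October 2017: Oct 15 2017.
Next: November 2017 → Nov 15 2017.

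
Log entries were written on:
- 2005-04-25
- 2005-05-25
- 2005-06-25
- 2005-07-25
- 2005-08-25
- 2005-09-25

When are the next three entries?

2005-10-25, 2005-11-25, 2005-12-25

The day-of-month is always 25 (30, 31, 30, 31, 31 days between events).
So this recurs on the 25th of each month.
October 2005: 2005-10-25.
Next: November 2005 → 2005-11-25.
December 2005: 2005-12-25.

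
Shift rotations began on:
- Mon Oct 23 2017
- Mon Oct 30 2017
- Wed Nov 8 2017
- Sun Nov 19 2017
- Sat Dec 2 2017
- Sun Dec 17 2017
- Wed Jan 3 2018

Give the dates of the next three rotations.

Mon Jan 22 2018, Mon Feb 12 2018, Wed Mar 7 2018

Gaps: 7, 9, 11, 13, 15, 17 days — each gap is 2 larger than the previous one.
Next gap: 19 days. Wed Jan 3 2018 + 19 days = Mon Jan 22 2018.
Next gap: 21 days. Mon Jan 22 2018 + 21 days = Mon Feb 12 2018.
Next gap: 23 days. Mon Feb 12 2018 + 23 days = Wed Mar 7 2018.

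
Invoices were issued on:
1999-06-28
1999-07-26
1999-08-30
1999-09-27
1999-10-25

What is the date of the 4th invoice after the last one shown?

Every date is a Monday; gaps 28, 35, 28, 28 days.
Each is the last Monday of its month (at least one falls on the 29th or later, ruling out '4th Monday').
Last Monday of November 1999: 1999-11-29.
Last Monday of December 1999: 1999-12-27.
January 2000 ends with Monday 2000-01-31.
February 2000 ends with Monday 2000-02-28.

2000-02-28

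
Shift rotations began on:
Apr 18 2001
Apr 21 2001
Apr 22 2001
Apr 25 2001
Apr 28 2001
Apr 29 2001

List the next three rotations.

May 2 2001, May 5 2001, May 6 2001

Every event lands on a Wednesday or Saturday or Sunday (gaps cycle 3, 1, 3, 3, 1).
So the schedule is: every Wednesday, Saturday and Sunday.
Next Wednesday: May 2 2001.
Next Saturday: May 5 2001.
Next Sunday: May 6 2001.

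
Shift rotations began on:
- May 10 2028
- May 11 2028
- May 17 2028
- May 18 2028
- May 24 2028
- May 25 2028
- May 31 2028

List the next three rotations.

Jun 1 2028, Jun 7 2028, Jun 8 2028

The gap pattern 1, 6, 1, 6, 1, 6 repeats every 2 events.
These are the Wednesdays and Thursdays of each week.
The following Thursday is Jun 1 2028.
The following Wednesday is Jun 7 2028.
The following Thursday is Jun 8 2028.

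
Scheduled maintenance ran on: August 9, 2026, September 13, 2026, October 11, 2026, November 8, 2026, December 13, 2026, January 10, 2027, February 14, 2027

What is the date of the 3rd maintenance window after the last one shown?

These are Sundays at 28- or 35-day spacing (35, 28, 28, 35, 28, 35).
The pattern: 2nd Sunday of the month.
March 2027 — 2nd Sunday is March 14, 2027.
2nd Sunday of April 2027: April 11, 2027.
May 2027 — 2nd Sunday is May 9, 2027.

May 9, 2027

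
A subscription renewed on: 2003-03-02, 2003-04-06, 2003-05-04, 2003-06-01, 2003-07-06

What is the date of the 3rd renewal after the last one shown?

All dates are Sundays, 35, 28, 28, 35 days apart.
Specifically, the 1st Sunday of each month.
August 2003 — 1st Sunday is 2003-08-03.
September 2003 — 1st Sunday is 2003-09-07.
1st Sunday of October 2003: 2003-10-05.

2003-10-05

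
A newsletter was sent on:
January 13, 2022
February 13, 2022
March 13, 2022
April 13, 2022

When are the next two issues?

Each date is the 13th; the gaps (31, 28, 31) track the month lengths.
The rule is the 13th of each month.
Next: May 2022 → May 13, 2022.
Next: June 2022 → June 13, 2022.

May 13, 2022; June 13, 2022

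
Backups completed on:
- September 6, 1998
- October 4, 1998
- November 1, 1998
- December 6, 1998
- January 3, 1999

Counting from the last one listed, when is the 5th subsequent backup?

Gaps: 28, 28, 35, 28 days — a mix of 28 and 35. Every date is a Sunday.
Each is the 1st Sunday of its month.
February 1999 — 1st Sunday is February 7, 1999.
March 1999 — 1st Sunday is March 7, 1999.
April 1999 — 1st Sunday is April 4, 1999.
1st Sunday of May 1999: May 2, 1999.
1st Sunday of June 1999: June 6, 1999.

June 6, 1999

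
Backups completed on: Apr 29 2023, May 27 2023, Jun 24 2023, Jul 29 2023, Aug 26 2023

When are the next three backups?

Sep 30 2023, Oct 28 2023, Nov 25 2023

All Saturdays; the gaps (28, 28, 35, 28) vary with month length.
This is the last Saturday of each month.
September 2023 ends with Saturday Sep 30 2023.
Last Saturday of October 2023: Oct 28 2023.
November 2023 ends with Saturday Nov 25 2023.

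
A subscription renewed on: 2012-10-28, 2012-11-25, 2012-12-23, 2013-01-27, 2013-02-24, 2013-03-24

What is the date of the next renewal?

2013-04-28

These are Sundays at 28- or 35-day spacing (28, 28, 35, 28, 28).
The pattern: 4th Sunday of the month.
April 2013 — 4th Sunday is 2013-04-28.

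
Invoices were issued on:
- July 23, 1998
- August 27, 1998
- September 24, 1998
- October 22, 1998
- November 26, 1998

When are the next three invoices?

December 24, 1998; January 28, 1999; February 25, 1999

All dates are Thursdays, 35, 28, 28, 35 days apart.
Specifically, the 4th Thursday of each month.
4th Thursday of December 1998: December 24, 1998.
January 1999 — 4th Thursday is January 28, 1999.
February 1999 — 4th Thursday is February 25, 1999.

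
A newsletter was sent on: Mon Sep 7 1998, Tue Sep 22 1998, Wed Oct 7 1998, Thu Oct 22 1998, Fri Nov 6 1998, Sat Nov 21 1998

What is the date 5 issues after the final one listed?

Thu Feb 4 1999

The spacing is 15, 15, 15, 15, 15 days — always 15 days.
Sat Nov 21 1998 + 15 days = Sun Dec 6 1998.
Sun Dec 6 1998 + 15 days = Mon Dec 21 1998.
Mon Dec 21 1998 + 15 days = Tue Jan 5 1999.
Tue Jan 5 1999 + 15 days = Wed Jan 20 1999.
Wed Jan 20 1999 + 15 days = Thu Feb 4 1999.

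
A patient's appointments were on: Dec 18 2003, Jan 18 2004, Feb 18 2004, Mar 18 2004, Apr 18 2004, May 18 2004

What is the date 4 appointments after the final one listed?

The day-of-month is always 18 (31, 31, 29, 31, 30 days between events).
So this recurs on the 18th of each month.
Next: June 2004 → Jun 18 2004.
Next: July 2004 → Jul 18 2004.
August 2004: Aug 18 2004.
Next: September 2004 → Sep 18 2004.

Sep 18 2004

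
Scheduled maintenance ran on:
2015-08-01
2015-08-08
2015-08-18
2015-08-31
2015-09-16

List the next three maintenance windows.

2015-10-05, 2015-10-27, 2015-11-21

The spacing grows by 3 each time: 7, 10, 13, 16 days.
Next gap: 19 days. 2015-09-16 + 19 days = 2015-10-05.
Next gap: 22 days. 2015-10-05 + 22 days = 2015-10-27.
Next gap: 25 days. 2015-10-27 + 25 days = 2015-11-21.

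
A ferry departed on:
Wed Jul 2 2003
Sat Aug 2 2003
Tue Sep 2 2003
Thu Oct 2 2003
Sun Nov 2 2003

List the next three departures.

The day-of-month is always 2 (31, 31, 30, 31 days between events).
So this recurs on the 2nd of each month.
Next: December 2003 → Tue Dec 2 2003.
January 2004: Fri Jan 2 2004.
February 2004: Mon Feb 2 2004.

Tue Dec 2 2003, Fri Jan 2 2004, Mon Feb 2 2004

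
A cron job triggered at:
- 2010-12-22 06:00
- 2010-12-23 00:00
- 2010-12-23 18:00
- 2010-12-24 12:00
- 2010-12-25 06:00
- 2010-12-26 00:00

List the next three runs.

Gaps: 18, 18, 18, 18, 18 hours — each event is 18 hours after the previous one.
2010-12-26 00:00 + 18 h = 2010-12-26 18:00.
2010-12-26 18:00 + 18 h = 2010-12-27 12:00.
2010-12-27 12:00 + 18 h = 2010-12-28 06:00.

2010-12-26 18:00, 2010-12-27 12:00, 2010-12-28 06:00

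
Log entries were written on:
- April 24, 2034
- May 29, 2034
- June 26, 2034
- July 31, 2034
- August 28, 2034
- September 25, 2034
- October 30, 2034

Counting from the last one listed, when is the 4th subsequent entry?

Every date is a Monday; gaps 35, 28, 35, 28, 28, 35 days.
Each is the last Monday of its month (at least one falls on the 29th or later, ruling out '4th Monday').
November 2034 ends with Monday November 27, 2034.
Last Monday of December 2034: December 25, 2034.
January 2035 ends with Monday January 29, 2035.
February 2035 ends with Monday February 26, 2035.

February 26, 2035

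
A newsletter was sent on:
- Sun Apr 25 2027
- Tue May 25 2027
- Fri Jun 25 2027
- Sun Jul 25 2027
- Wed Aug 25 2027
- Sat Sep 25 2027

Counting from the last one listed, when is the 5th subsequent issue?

Fri Feb 25 2028

Each date is the 25th; the gaps (30, 31, 30, 31, 31) track the month lengths.
The rule is the 25th of each month.
Next: October 2027 → Mon Oct 25 2027.
Next: November 2027 → Thu Nov 25 2027.
Next: December 2027 → Sat Dec 25 2027.
January 2028: Tue Jan 25 2028.
February 2028: Fri Feb 25 2028.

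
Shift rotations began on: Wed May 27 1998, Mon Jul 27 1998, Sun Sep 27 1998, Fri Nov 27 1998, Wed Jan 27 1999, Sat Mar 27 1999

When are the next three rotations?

Thu May 27 1999, Tue Jul 27 1999, Mon Sep 27 1999

Gaps: 61, 62, 61, 61, 59 days — not constant. Every event is on the 27th of the month.
Pattern: the 27th of every 2 months.
May 1999: Thu May 27 1999.
July 1999: Tue Jul 27 1999.
September 1999: Mon Sep 27 1999.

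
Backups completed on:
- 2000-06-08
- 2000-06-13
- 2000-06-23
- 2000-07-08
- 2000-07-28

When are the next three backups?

2000-08-22, 2000-09-21, 2000-10-26

Gaps: 5, 10, 15, 20 days — each gap is 5 larger than the previous one.
Next gap: 25 days. 2000-07-28 + 25 days = 2000-08-22.
Next gap: 30 days. 2000-08-22 + 30 days = 2000-09-21.
Next gap: 35 days. 2000-09-21 + 35 days = 2000-10-26.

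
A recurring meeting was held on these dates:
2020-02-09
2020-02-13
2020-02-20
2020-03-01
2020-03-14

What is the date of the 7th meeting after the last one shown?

Intervals are 4, 7, 10, 13 days — an arithmetic progression with common difference 3.
Next gap: 16 days. 2020-03-14 + 16 days = 2020-03-30.
Next gap: 19 days. 2020-03-30 + 19 days = 2020-04-18.
Next gap: 22 days. 2020-04-18 + 22 days = 2020-05-10.
Next gap: 25 days. 2020-05-10 + 25 days = 2020-06-04.
Next gap: 28 days. 2020-06-04 + 28 days = 2020-07-02.
Next gap: 31 days. 2020-07-02 + 31 days = 2020-08-02.
Next gap: 34 days. 2020-08-02 + 34 days = 2020-09-05.

2020-09-05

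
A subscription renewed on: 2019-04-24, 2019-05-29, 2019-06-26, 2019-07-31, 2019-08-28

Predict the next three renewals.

All Wednesdays; the gaps (35, 28, 35, 28) vary with month length.
This is the last Wednesday of each month.
Last Wednesday of September 2019: 2019-09-25.
Last Wednesday of October 2019: 2019-10-30.
Last Wednesday of November 2019: 2019-11-27.

2019-09-25, 2019-10-30, 2019-11-27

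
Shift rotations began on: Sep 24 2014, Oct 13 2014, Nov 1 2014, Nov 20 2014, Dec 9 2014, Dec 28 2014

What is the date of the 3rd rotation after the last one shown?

Feb 23 2015

Every event comes 19 days after the last (19, 19, 19, 19, 19).
Dec 28 2014 + 19 days = Jan 16 2015.
Jan 16 2015 + 19 days = Feb 4 2015.
Feb 4 2015 + 19 days = Feb 23 2015.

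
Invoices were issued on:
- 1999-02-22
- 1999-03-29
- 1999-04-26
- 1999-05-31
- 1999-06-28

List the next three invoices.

Every date is a Monday; gaps 35, 28, 35, 28 days.
Each is the last Monday of its month (at least one falls on the 29th or later, ruling out '4th Monday').
Last Monday of July 1999: 1999-07-26.
August 1999 ends with Monday 1999-08-30.
September 1999 ends with Monday 1999-09-27.

1999-07-26, 1999-08-30, 1999-09-27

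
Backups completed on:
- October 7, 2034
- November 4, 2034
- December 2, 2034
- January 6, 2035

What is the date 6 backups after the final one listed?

All dates are Saturdays, 28, 28, 35 days apart.
Specifically, the 1st Saturday of each month.
1st Saturday of February 2035: February 3, 2035.
1st Saturday of March 2035: March 3, 2035.
April 2035 — 1st Saturday is April 7, 2035.
1st Saturday of May 2035: May 5, 2035.
June 2035 — 1st Saturday is June 2, 2035.
1st Saturday of July 2035: July 7, 2035.

July 7, 2035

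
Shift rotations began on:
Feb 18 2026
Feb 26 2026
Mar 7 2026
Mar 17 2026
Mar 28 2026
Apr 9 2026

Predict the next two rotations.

Gaps: 8, 9, 10, 11, 12 days — each gap is 1 larger than the previous one.
Next gap: 13 days. Apr 9 2026 + 13 days = Apr 22 2026.
Next gap: 14 days. Apr 22 2026 + 14 days = May 6 2026.

Apr 22 2026, May 6 2026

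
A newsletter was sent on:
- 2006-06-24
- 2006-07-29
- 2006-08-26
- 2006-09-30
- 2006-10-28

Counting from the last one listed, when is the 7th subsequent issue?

2007-05-26

These are Saturdays with 35, 28, 35, 28-day gaps.
Each is the final Saturday of its month — 2006-07-29 is past the 28th, so '4th Saturday' doesn't fit.
November 2006 ends with Saturday 2006-11-25.
December 2006 ends with Saturday 2006-12-30.
Last Saturday of January 2007: 2007-01-27.
Last Saturday of February 2007: 2007-02-24.
March 2007 ends with Saturday 2007-03-31.
Last Saturday of April 2007: 2007-04-28.
May 2007 ends with Saturday 2007-05-26.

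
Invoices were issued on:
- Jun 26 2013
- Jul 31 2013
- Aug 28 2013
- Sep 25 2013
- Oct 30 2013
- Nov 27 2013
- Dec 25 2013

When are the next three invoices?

These are Wednesdays with 35, 28, 28, 35, 28, 28-day gaps.
Each is the final Wednesday of its month — Jul 31 2013 is past the 28th, so '4th Wednesday' doesn't fit.
Last Wednesday of January 2014: Jan 29 2014.
February 2014 ends with Wednesday Feb 26 2014.
March 2014 ends with Wednesday Mar 26 2014.

Jan 29 2014, Feb 26 2014, Mar 26 2014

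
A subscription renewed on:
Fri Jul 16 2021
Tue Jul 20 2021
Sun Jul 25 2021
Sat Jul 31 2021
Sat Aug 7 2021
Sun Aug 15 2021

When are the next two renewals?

Gaps: 4, 5, 6, 7, 8 days — each gap is 1 larger than the previous one.
Next gap: 9 days. Sun Aug 15 2021 + 9 days = Tue Aug 24 2021.
Next gap: 10 days. Tue Aug 24 2021 + 10 days = Fri Sep 3 2021.

Tue Aug 24 2021, Fri Sep 3 2021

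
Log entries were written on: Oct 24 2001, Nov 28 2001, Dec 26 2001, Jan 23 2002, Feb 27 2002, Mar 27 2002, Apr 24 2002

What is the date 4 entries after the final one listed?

Aug 28 2002

Gaps: 35, 28, 28, 35, 28, 28 days — a mix of 28 and 35. Every date is a Wednesday.
Each is the 4th Wednesday of its month.
4th Wednesday of May 2002: May 22 2002.
4th Wednesday of June 2002: Jun 26 2002.
July 2002 — 4th Wednesday is Jul 24 2002.
4th Wednesday of August 2002: Aug 28 2002.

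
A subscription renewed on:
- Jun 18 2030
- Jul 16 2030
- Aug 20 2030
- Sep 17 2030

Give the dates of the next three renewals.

Oct 15 2030, Nov 19 2030, Dec 17 2030

Gaps: 28, 35, 28 days — a mix of 28 and 35. Every date is a Tuesday.
Each is the 3rd Tuesday of its month.
3rd Tuesday of October 2030: Oct 15 2030.
3rd Tuesday of November 2030: Nov 19 2030.
3rd Tuesday of December 2030: Dec 17 2030.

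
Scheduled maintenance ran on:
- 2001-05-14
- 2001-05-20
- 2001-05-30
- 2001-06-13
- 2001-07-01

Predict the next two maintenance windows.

The spacing grows by 4 each time: 6, 10, 14, 18 days.
Next gap: 22 days. 2001-07-01 + 22 days = 2001-07-23.
Next gap: 26 days. 2001-07-23 + 26 days = 2001-08-18.

2001-07-23, 2001-08-18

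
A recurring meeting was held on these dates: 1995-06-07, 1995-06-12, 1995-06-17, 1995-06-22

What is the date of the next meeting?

The spacing is 5, 5, 5 days — always 5 days.
1995-06-22 + 5 days = 1995-06-27.

1995-06-27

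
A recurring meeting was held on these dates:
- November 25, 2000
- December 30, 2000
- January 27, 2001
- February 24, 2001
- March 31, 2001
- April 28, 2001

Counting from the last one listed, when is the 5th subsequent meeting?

September 29, 2001

These are Saturdays with 35, 28, 28, 35, 28-day gaps.
Each is the final Saturday of its month — December 30, 2000 is past the 28th, so '4th Saturday' doesn't fit.
Last Saturday of May 2001: May 26, 2001.
Last Saturday of June 2001: June 30, 2001.
July 2001 ends with Saturday July 28, 2001.
August 2001 ends with Saturday August 25, 2001.
Last Saturday of September 2001: September 29, 2001.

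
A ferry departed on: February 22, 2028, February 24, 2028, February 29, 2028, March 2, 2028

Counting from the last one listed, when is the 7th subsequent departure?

March 28, 2028

Every event lands on a Tuesday or Thursday (gaps cycle 2, 5, 2).
So the schedule is: every Tuesday and Thursday.
The following Tuesday is March 7, 2028.
Next Thursday: March 9, 2028.
The following Tuesday is March 14, 2028.
The following Thursday is March 16, 2028.
Next Tuesday: March 21, 2028.
Next Thursday: March 23, 2028.
Next Tuesday: March 28, 2028.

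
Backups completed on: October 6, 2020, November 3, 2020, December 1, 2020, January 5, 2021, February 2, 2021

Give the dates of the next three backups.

These are Tuesdays at 28- or 35-day spacing (28, 28, 35, 28).
The pattern: 1st Tuesday of the month.
March 2021 — 1st Tuesday is March 2, 2021.
April 2021 — 1st Tuesday is April 6, 2021.
May 2021 — 1st Tuesday is May 4, 2021.

March 2, 2021; April 6, 2021; May 4, 2021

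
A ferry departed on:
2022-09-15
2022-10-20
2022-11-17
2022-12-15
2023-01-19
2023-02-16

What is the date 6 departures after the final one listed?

2023-08-17

Gaps: 35, 28, 28, 35, 28 days — a mix of 28 and 35. Every date is a Thursday.
Each is the 3rd Thursday of its month.
March 2023 — 3rd Thursday is 2023-03-16.
3rd Thursday of April 2023: 2023-04-20.
3rd Thursday of May 2023: 2023-05-18.
3rd Thursday of June 2023: 2023-06-15.
July 2023 — 3rd Thursday is 2023-07-20.
3rd Thursday of August 2023: 2023-08-17.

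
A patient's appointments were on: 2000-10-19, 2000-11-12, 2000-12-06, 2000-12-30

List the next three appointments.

2001-01-23, 2001-02-16, 2001-03-12

Gaps between consecutive events: 24, 24, 24 days — a constant 24-day interval.
2000-12-30 + 24 days = 2001-01-23.
2001-01-23 + 24 days = 2001-02-16.
2001-02-16 + 24 days = 2001-03-12.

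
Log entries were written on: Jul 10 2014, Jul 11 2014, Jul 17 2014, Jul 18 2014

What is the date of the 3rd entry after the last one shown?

The gap pattern 1, 6, 1 repeats every 2 events.
These are the Thursdays and Fridays of each week.
The following Thursday is Jul 24 2014.
Next Friday: Jul 25 2014.
The following Thursday is Jul 31 2014.

Jul 31 2014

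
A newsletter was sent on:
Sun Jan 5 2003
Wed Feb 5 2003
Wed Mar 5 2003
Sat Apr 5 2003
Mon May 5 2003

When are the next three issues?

The day-of-month is always 5 (31, 28, 31, 30 days between events).
So this recurs on the 5th of each month.
Next: June 2003 → Thu Jun 5 2003.
Next: July 2003 → Sat Jul 5 2003.
Next: August 2003 → Tue Aug 5 2003.

Thu Jun 5 2003, Sat Jul 5 2003, Tue Aug 5 2003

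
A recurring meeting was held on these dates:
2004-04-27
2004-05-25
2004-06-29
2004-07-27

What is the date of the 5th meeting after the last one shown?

2004-12-28

These are Tuesdays with 28, 35, 28-day gaps.
Each is the final Tuesday of its month — 2004-06-29 is past the 28th, so '4th Tuesday' doesn't fit.
August 2004 ends with Tuesday 2004-08-31.
September 2004 ends with Tuesday 2004-09-28.
Last Tuesday of October 2004: 2004-10-26.
Last Tuesday of November 2004: 2004-11-30.
Last Tuesday of December 2004: 2004-12-28.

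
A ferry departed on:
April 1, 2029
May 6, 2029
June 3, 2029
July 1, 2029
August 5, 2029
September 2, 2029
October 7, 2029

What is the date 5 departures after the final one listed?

Gaps: 35, 28, 28, 35, 28, 35 days — a mix of 28 and 35. Every date is a Sunday.
Each is the 1st Sunday of its month.
1st Sunday of November 2029: November 4, 2029.
December 2029 — 1st Sunday is December 2, 2029.
1st Sunday of January 2030: January 6, 2030.
1st Sunday of February 2030: February 3, 2030.
March 2030 — 1st Sunday is March 3, 2030.

March 3, 2030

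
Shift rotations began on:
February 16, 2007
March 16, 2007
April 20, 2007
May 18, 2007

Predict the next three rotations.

June 15, 2007; July 20, 2007; August 17, 2007

These are Fridays at 28- or 35-day spacing (28, 35, 28).
The pattern: 3rd Friday of the month.
3rd Friday of June 2007: June 15, 2007.
July 2007 — 3rd Friday is July 20, 2007.
3rd Friday of August 2007: August 17, 2007.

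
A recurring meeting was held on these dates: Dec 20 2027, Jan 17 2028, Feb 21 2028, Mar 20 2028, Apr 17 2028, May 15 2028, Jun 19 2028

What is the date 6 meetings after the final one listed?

All dates are Mondays, 28, 35, 28, 28, 28, 35 days apart.
Specifically, the 3rd Monday of each month.
3rd Monday of July 2028: Jul 17 2028.
3rd Monday of August 2028: Aug 21 2028.
September 2028 — 3rd Monday is Sep 18 2028.
October 2028 — 3rd Monday is Oct 16 2028.
November 2028 — 3rd Monday is Nov 20 2028.
December 2028 — 3rd Monday is Dec 18 2028.

Dec 18 2028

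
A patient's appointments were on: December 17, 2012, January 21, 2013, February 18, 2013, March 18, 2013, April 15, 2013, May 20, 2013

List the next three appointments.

These are Mondays at 28- or 35-day spacing (35, 28, 28, 28, 35).
The pattern: 3rd Monday of the month.
June 2013 — 3rd Monday is June 17, 2013.
July 2013 — 3rd Monday is July 15, 2013.
3rd Monday of August 2013: August 19, 2013.

June 17, 2013; July 15, 2013; August 19, 2013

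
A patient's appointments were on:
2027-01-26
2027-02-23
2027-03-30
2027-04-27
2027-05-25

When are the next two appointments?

2027-06-29, 2027-07-27

Every date is a Tuesday; gaps 28, 35, 28, 28 days.
Each is the last Tuesday of its month (at least one falls on the 29th or later, ruling out '4th Tuesday').
June 2027 ends with Tuesday 2027-06-29.
July 2027 ends with Tuesday 2027-07-27.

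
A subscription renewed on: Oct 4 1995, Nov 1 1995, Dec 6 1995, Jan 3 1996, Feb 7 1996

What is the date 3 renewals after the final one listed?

May 1 1996

These are Wednesdays at 28- or 35-day spacing (28, 35, 28, 35).
The pattern: 1st Wednesday of the month.
March 1996 — 1st Wednesday is Mar 6 1996.
1st Wednesday of April 1996: Apr 3 1996.
1st Wednesday of May 1996: May 1 1996.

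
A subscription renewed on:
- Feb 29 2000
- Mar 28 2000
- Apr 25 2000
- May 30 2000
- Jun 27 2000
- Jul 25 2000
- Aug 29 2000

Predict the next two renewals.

Sep 26 2000, Oct 31 2000

These are Tuesdays with 28, 28, 35, 28, 28, 35-day gaps.
Each is the final Tuesday of its month — Feb 29 2000 is past the 28th, so '4th Tuesday' doesn't fit.
September 2000 ends with Tuesday Sep 26 2000.
October 2000 ends with Tuesday Oct 31 2000.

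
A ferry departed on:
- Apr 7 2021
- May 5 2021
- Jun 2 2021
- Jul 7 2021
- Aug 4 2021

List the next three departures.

Gaps: 28, 28, 35, 28 days — a mix of 28 and 35. Every date is a Wednesday.
Each is the 1st Wednesday of its month.
1st Wednesday of September 2021: Sep 1 2021.
October 2021 — 1st Wednesday is Oct 6 2021.
1st Wednesday of November 2021: Nov 3 2021.

Sep 1 2021, Oct 6 2021, Nov 3 2021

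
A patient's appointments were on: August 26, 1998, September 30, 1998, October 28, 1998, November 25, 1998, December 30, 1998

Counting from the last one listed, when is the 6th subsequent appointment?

Every date is a Wednesday; gaps 35, 28, 28, 35 days.
Each is the last Wednesday of its month (at least one falls on the 29th or later, ruling out '4th Wednesday').
January 1999 ends with Wednesday January 27, 1999.
February 1999 ends with Wednesday February 24, 1999.
Last Wednesday of March 1999: March 31, 1999.
April 1999 ends with Wednesday April 28, 1999.
Last Wednesday of May 1999: May 26, 1999.
June 1999 ends with Wednesday June 30, 1999.

June 30, 1999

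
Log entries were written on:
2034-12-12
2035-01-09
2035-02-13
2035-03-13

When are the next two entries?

These are Tuesdays at 28- or 35-day spacing (28, 35, 28).
The pattern: 2nd Tuesday of the month.
2nd Tuesday of April 2035: 2035-04-10.
May 2035 — 2nd Tuesday is 2035-05-08.

2035-04-10, 2035-05-08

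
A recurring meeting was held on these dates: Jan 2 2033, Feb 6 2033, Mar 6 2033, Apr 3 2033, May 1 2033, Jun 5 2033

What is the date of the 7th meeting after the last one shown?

Jan 1 2034

Gaps: 35, 28, 28, 28, 35 days — a mix of 28 and 35. Every date is a Sunday.
Each is the 1st Sunday of its month.
1st Sunday of July 2033: Jul 3 2033.
1st Sunday of August 2033: Aug 7 2033.
September 2033 — 1st Sunday is Sep 4 2033.
October 2033 — 1st Sunday is Oct 2 2033.
1st Sunday of November 2033: Nov 6 2033.
1st Sunday of December 2033: Dec 4 2033.
1st Sunday of January 2034: Jan 1 2034.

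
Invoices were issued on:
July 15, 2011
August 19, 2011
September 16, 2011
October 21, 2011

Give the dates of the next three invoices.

November 18, 2011; December 16, 2011; January 20, 2012

These are Fridays at 28- or 35-day spacing (35, 28, 35).
The pattern: 3rd Friday of the month.
3rd Friday of November 2011: November 18, 2011.
3rd Friday of December 2011: December 16, 2011.
January 2012 — 3rd Friday is January 20, 2012.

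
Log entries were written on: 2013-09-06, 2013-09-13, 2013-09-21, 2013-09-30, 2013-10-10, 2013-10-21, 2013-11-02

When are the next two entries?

2013-11-15, 2013-11-29

The spacing grows by 1 each time: 7, 8, 9, 10, 11, 12 days.
Next gap: 13 days. 2013-11-02 + 13 days = 2013-11-15.
Next gap: 14 days. 2013-11-15 + 14 days = 2013-11-29.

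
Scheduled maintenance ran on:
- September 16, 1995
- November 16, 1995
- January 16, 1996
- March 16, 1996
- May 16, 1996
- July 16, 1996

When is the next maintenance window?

September 16, 1996

Gaps: 61, 61, 60, 61, 61 days — not constant. Every event is on the 16th of the month.
Pattern: the 16th of every 2 months.
September 1996: September 16, 1996.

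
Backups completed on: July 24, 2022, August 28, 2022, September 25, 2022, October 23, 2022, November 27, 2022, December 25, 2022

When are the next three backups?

January 22, 2023; February 26, 2023; March 26, 2023

These are Sundays at 28- or 35-day spacing (35, 28, 28, 35, 28).
The pattern: 4th Sunday of the month.
January 2023 — 4th Sunday is January 22, 2023.
4th Sunday of February 2023: February 26, 2023.
March 2023 — 4th Sunday is March 26, 2023.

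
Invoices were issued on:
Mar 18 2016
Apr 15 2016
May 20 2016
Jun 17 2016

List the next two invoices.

Gaps: 28, 35, 28 days — a mix of 28 and 35. Every date is a Friday.
Each is the 3rd Friday of its month.
3rd Friday of July 2016: Jul 15 2016.
3rd Friday of August 2016: Aug 19 2016.

Jul 15 2016, Aug 19 2016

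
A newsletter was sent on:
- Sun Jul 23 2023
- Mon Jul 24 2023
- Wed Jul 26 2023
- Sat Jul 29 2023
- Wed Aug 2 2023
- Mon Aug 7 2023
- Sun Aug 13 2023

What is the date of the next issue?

The spacing grows by 1 each time: 1, 2, 3, 4, 5, 6 days.
Next gap: 7 days. Sun Aug 13 2023 + 7 days = Sun Aug 20 2023.

Sun Aug 20 2023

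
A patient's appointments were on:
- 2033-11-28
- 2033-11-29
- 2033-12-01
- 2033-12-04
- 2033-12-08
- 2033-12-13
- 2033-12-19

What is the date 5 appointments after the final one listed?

Intervals are 1, 2, 3, 4, 5, 6 days — an arithmetic progression with common difference 1.
Next gap: 7 days. 2033-12-19 + 7 days = 2033-12-26.
Next gap: 8 days. 2033-12-26 + 8 days = 2034-01-03.
Next gap: 9 days. 2034-01-03 + 9 days = 2034-01-12.
Next gap: 10 days. 2034-01-12 + 10 days = 2034-01-22.
Next gap: 11 days. 2034-01-22 + 11 days = 2034-02-02.

2034-02-02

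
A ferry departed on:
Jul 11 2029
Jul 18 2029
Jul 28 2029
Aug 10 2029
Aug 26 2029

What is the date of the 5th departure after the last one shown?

Dec 29 2029

The spacing grows by 3 each time: 7, 10, 13, 16 days.
Next gap: 19 days. Aug 26 2029 + 19 days = Sep 14 2029.
Next gap: 22 days. Sep 14 2029 + 22 days = Oct 6 2029.
Next gap: 25 days. Oct 6 2029 + 25 days = Oct 31 2029.
Next gap: 28 days. Oct 31 2029 + 28 days = Nov 28 2029.
Next gap: 31 days. Nov 28 2029 + 31 days = Dec 29 2029.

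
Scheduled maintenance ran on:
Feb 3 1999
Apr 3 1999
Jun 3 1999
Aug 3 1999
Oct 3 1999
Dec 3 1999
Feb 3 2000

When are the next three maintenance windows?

Apr 3 2000, Jun 3 2000, Aug 3 2000

Each date is the 3rd; the gaps (59, 61, 61, 61, 61, 62) track the month lengths.
The rule is the 3rd of every 2 months.
Next: April 2000 → Apr 3 2000.
June 2000: Jun 3 2000.
August 2000: Aug 3 2000.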